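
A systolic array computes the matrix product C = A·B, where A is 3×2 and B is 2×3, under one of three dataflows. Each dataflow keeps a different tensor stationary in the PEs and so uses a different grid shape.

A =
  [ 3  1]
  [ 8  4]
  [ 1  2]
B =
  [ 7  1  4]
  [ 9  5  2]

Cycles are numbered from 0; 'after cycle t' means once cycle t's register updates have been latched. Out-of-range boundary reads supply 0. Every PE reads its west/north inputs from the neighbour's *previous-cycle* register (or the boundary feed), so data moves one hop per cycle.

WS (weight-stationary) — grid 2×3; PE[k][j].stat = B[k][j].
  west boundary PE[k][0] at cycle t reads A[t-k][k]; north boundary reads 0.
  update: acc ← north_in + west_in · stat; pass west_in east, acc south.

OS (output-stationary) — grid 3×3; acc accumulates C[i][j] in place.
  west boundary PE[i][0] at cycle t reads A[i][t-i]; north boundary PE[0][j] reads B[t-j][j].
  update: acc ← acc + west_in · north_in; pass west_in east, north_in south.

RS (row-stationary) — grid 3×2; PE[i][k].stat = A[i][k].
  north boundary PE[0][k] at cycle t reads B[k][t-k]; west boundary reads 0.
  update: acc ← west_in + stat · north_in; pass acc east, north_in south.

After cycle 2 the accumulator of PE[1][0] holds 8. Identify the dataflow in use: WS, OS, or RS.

— WS: 2×3; PE[1][0] trace:
  c0 r1c0: 0 / 0 / 0
  c1 r1c0: 30 / 1 / 30
  c2 r1c0: 92 / 4 / 92
— OS: 3×3; PE[1][0] trace:
  c0 r1c0: 0 / 0 / 0
  c1 r1c0: 56 / 8 / 7
  c2 r1c0: 92 / 4 / 9
— RS: 3×2; PE[1][0] trace:
  c0 r1c0: 0 / 0 / 0
  c1 r1c0: 56 / 56 / 7
  c2 r1c0: 8 / 8 / 1

dataflow = RS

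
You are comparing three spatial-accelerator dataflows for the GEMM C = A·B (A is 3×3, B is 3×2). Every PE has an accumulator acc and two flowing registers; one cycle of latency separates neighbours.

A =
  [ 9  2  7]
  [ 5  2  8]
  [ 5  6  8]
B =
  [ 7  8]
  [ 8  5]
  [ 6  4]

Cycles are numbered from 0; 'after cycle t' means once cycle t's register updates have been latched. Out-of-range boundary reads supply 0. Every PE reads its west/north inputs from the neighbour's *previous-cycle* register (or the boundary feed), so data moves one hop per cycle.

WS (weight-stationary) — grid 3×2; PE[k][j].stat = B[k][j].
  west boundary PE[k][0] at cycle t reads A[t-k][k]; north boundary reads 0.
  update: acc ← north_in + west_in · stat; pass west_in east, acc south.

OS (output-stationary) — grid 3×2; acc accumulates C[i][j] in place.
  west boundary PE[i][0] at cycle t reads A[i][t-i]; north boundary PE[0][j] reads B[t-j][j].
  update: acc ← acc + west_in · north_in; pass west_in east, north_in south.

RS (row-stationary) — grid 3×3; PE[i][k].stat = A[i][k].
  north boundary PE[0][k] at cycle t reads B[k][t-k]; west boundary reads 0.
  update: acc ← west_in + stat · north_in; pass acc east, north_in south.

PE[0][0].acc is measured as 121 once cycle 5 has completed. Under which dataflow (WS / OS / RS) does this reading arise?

— WS: 3×2; PE[0][0] trace:
  0: (0,0).acc=63  regs=<9,63>
  1: (0,0).acc=35  regs=<5,35>
  2: (0,0).acc=35  regs=<5,35>
  3: (0,0).acc=0  regs=<0,0>
  4: (0,0).acc=0  regs=<0,0>
  5: (0,0).acc=0  regs=<0,0>
— OS: 3×2; PE[0][0] trace:
  0: (0,0).acc=63  regs=<9,7>
  1: (0,0).acc=79  regs=<2,8>
  2: (0,0).acc=121  regs=<7,6>
  3: (0,0).acc=121  regs=<0,0>
  4: (0,0).acc=121  regs=<0,0>
  5: (0,0).acc=121  regs=<0,0>
— RS: 3×3; PE[0][0] trace:
  0: (0,0).acc=63  regs=<63,7>
  1: (0,0).acc=72  regs=<72,8>
  2: (0,0).acc=0  regs=<0,0>
  3: (0,0).acc=0  regs=<0,0>
  4: (0,0).acc=0  regs=<0,0>
  5: (0,0).acc=0  regs=<0,0>

dataflow = OS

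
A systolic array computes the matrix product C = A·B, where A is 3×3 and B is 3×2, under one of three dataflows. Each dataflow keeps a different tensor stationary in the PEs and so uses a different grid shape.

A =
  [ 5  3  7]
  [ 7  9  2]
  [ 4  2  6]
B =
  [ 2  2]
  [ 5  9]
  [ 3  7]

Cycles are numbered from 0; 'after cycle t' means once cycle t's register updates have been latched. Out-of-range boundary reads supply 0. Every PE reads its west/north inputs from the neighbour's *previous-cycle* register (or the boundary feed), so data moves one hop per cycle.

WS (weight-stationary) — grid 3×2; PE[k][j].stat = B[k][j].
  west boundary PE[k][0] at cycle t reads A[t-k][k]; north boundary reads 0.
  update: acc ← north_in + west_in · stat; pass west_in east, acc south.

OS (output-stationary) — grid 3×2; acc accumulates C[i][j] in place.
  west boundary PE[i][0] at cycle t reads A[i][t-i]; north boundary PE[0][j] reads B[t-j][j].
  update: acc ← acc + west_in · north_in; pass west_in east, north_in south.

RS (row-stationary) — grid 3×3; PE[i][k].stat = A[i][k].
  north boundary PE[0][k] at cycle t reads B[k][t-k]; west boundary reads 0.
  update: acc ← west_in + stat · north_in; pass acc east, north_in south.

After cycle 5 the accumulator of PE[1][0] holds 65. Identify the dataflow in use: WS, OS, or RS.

dataflow = OS

WS [3×2] PE[1][0] across cycles:
  0: (1,0).acc=0  regs=<0,0>
  1: (1,0).acc=25  regs=<3,25>
  2: (1,0).acc=59  regs=<9,59>
  3: (1,0).acc=18  regs=<2,18>
  4: (1,0).acc=0  regs=<0,0>
  5: (1,0).acc=0  regs=<0,0>
OS [3×2] PE[1][0] across cycles:
  0: (1,0).acc=0  regs=<0,0>
  1: (1,0).acc=14  regs=<7,2>
  2: (1,0).acc=59  regs=<9,5>
  3: (1,0).acc=65  regs=<2,3>
  4: (1,0).acc=65  regs=<0,0>
  5: (1,0).acc=65  regs=<0,0>
RS [3×3] PE[1][0] across cycles:
  0: (1,0).acc=0  regs=<0,0>
  1: (1,0).acc=14  regs=<14,2>
  2: (1,0).acc=14  regs=<14,2>
  3: (1,0).acc=0  regs=<0,0>
  4: (1,0).acc=0  regs=<0,0>
  5: (1,0).acc=0  regs=<0,0>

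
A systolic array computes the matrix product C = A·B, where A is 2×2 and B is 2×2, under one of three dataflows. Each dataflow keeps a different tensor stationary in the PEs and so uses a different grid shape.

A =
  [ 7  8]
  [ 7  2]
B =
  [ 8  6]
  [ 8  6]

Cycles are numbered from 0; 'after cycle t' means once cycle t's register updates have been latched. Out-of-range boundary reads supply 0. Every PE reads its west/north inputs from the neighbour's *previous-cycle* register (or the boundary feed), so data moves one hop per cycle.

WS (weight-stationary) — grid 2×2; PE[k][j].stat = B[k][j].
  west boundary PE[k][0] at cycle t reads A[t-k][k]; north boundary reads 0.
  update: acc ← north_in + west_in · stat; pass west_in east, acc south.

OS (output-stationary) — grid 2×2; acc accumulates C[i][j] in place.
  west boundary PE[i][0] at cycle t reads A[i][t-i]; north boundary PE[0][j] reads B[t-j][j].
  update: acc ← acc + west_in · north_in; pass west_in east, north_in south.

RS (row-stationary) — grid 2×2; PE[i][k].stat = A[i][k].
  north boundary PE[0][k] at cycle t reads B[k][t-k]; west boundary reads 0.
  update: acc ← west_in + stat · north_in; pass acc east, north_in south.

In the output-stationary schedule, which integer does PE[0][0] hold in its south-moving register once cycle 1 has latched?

Tracing OS — 2×2 array, target PE[0][0]:
  [0] (0,0) acc=56 (h:7 v:8)
  [1] (0,0) acc=120 (h:8 v:8)

register = 8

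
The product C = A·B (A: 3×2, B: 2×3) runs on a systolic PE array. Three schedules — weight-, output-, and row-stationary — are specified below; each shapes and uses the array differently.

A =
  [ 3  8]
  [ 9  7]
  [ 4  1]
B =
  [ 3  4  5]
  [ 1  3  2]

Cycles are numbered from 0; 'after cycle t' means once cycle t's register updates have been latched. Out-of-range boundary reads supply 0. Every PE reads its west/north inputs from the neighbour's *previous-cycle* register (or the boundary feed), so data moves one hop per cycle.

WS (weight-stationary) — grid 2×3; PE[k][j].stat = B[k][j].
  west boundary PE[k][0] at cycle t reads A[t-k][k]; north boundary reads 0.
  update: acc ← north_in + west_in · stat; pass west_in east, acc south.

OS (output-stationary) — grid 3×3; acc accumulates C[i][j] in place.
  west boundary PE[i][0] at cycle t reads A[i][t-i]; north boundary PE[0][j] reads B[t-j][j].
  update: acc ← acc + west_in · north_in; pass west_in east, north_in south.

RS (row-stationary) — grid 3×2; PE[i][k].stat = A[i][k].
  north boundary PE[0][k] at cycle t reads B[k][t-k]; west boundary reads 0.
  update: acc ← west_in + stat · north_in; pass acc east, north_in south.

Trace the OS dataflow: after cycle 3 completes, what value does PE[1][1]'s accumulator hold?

OS on a 3×3 grid — tracing PE[1][1] and its feeders:
  t=0 PE[0][1]: acc=0 h=0 v=0
  t=0 PE[1][0]: acc=0 h=0 v=0
  t=0 PE[1][1]: acc=0 h=0 v=0
  t=1 PE[0][1]: acc=12 h=3 v=4
  t=1 PE[1][0]: acc=27 h=9 v=3
  t=1 PE[1][1]: acc=0 h=0 v=0
  t=2 PE[0][1]: acc=36 h=8 v=3
  t=2 PE[1][0]: acc=34 h=7 v=1
  t=2 PE[1][1]: acc=36 h=9 v=4
  t=3 PE[0][1]: acc=36 h=0 v=0
  t=3 PE[1][0]: acc=34 h=0 v=0
  t=3 PE[1][1]: acc=57 h=7 v=3

PE[1][1].acc = 57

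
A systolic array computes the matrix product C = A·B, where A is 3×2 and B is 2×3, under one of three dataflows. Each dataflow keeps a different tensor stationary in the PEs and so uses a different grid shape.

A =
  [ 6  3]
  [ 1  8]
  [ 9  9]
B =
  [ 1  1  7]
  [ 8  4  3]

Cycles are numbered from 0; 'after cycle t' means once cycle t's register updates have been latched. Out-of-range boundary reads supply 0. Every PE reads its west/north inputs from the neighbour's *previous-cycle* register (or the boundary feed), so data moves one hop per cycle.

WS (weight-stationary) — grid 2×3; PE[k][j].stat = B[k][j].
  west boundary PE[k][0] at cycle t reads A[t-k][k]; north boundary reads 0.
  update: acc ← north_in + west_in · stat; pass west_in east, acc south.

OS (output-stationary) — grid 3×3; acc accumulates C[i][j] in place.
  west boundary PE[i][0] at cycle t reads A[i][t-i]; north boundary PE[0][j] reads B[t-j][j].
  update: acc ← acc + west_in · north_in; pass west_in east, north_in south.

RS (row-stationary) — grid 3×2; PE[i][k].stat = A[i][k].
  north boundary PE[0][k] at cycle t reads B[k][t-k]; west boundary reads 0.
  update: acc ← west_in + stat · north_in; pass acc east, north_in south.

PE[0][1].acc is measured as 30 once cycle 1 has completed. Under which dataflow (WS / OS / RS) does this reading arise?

dataflow = RS

WS [2×3] PE[0][1] across cycles:
  after 0 — PE[0][1] acc=0, pass-E 0, pass-S 0
  after 1 — PE[0][1] acc=6, pass-E 6, pass-S 6
OS [3×3] PE[0][1] across cycles:
  after 0 — PE[0][1] acc=0, pass-E 0, pass-S 0
  after 1 — PE[0][1] acc=6, pass-E 6, pass-S 1
RS [3×2] PE[0][1] across cycles:
  after 0 — PE[0][1] acc=0, pass-E 0, pass-S 0
  after 1 — PE[0][1] acc=30, pass-E 30, pass-S 8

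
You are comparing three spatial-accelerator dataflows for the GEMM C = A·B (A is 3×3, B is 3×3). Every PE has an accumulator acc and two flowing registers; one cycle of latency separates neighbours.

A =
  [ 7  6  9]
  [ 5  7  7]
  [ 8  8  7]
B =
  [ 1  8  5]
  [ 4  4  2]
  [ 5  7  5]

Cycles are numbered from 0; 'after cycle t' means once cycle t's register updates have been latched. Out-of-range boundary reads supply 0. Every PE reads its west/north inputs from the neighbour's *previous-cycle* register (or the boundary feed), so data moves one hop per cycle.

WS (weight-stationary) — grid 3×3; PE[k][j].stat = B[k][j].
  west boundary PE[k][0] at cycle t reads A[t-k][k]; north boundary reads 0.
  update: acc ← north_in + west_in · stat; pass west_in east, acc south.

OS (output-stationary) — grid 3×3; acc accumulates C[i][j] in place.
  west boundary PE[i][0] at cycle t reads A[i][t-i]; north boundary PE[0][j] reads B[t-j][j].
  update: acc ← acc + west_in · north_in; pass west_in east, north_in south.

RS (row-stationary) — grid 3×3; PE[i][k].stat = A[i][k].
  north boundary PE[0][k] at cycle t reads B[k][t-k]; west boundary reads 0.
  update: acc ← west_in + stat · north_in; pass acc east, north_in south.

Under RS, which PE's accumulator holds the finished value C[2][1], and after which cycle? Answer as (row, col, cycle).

RS — PE[2][2] is where C[2][1] collects:
  after 0 — PE[2][2] acc=0, pass-E 0, pass-S 0
  after 1 — PE[2][2] acc=0, pass-E 0, pass-S 0
  after 2 — PE[2][2] acc=0, pass-E 0, pass-S 0
  after 3 — PE[2][2] acc=0, pass-E 0, pass-S 0
  after 4 — PE[2][2] acc=75, pass-E 75, pass-S 5
  after 5 — PE[2][2] acc=145, pass-E 145, pass-S 7

(row, col, cycle) = (2, 2, 5)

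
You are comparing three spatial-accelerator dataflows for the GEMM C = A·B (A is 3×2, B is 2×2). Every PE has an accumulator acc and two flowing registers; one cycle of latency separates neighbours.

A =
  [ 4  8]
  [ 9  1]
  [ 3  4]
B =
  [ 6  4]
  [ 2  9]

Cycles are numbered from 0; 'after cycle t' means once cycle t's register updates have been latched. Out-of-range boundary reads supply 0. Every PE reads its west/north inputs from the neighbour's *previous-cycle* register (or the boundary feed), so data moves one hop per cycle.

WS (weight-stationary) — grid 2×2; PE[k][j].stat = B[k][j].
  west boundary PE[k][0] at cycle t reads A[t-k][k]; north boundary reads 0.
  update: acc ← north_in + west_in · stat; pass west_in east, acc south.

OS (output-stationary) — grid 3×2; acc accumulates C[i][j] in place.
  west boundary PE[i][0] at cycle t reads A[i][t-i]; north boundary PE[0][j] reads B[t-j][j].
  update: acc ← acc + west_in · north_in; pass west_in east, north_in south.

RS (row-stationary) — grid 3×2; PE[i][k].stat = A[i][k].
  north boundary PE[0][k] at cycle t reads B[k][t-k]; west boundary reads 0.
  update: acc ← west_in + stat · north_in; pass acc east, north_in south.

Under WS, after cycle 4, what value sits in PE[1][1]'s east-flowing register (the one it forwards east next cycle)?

register = 4

WS 2×2: PE[1][1] cycle-by-cycle (with neighbour feeds):
  cycle 0: PE[0][1] → acc 0, east 0, south 0
  cycle 0: PE[1][0] → acc 0, east 0, south 0
  cycle 0: PE[1][1] → acc 0, east 0, south 0
  cycle 1: PE[0][1] → acc 16, east 4, south 16
  cycle 1: PE[1][0] → acc 40, east 8, south 40
  cycle 1: PE[1][1] → acc 0, east 0, south 0
  cycle 2: PE[0][1] → acc 36, east 9, south 36
  cycle 2: PE[1][0] → acc 56, east 1, south 56
  cycle 2: PE[1][1] → acc 88, east 8, south 88
  cycle 3: PE[0][1] → acc 12, east 3, south 12
  cycle 3: PE[1][0] → acc 26, east 4, south 26
  cycle 3: PE[1][1] → acc 45, east 1, south 45
  cycle 4: PE[0][1] → acc 0, east 0, south 0
  cycle 4: PE[1][0] → acc 0, east 0, south 0
  cycle 4: PE[1][1] → acc 48, east 4, south 48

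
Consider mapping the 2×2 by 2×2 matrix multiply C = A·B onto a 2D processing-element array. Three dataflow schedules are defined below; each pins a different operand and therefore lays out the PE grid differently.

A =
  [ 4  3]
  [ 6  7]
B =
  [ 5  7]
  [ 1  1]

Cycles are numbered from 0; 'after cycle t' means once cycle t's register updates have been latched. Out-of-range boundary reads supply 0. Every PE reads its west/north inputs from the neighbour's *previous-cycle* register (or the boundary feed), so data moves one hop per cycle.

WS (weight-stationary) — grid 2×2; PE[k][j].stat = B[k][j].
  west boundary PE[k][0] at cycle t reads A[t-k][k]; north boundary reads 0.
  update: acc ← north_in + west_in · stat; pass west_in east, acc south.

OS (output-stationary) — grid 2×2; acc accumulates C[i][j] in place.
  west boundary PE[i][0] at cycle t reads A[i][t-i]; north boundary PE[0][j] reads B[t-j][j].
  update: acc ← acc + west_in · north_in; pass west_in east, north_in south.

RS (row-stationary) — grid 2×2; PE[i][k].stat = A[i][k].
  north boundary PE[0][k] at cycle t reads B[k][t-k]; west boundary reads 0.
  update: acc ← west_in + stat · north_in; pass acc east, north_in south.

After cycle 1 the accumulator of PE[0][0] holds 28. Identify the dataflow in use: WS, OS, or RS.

dataflow = RS

WS (2×2 grid), PE[0][0]:
  c0 r0c0: 20 / 4 / 20
  c1 r0c0: 30 / 6 / 30
OS (2×2 grid), PE[0][0]:
  c0 r0c0: 20 / 4 / 5
  c1 r0c0: 23 / 3 / 1
RS (2×2 grid), PE[0][0]:
  c0 r0c0: 20 / 20 / 5
  c1 r0c0: 28 / 28 / 7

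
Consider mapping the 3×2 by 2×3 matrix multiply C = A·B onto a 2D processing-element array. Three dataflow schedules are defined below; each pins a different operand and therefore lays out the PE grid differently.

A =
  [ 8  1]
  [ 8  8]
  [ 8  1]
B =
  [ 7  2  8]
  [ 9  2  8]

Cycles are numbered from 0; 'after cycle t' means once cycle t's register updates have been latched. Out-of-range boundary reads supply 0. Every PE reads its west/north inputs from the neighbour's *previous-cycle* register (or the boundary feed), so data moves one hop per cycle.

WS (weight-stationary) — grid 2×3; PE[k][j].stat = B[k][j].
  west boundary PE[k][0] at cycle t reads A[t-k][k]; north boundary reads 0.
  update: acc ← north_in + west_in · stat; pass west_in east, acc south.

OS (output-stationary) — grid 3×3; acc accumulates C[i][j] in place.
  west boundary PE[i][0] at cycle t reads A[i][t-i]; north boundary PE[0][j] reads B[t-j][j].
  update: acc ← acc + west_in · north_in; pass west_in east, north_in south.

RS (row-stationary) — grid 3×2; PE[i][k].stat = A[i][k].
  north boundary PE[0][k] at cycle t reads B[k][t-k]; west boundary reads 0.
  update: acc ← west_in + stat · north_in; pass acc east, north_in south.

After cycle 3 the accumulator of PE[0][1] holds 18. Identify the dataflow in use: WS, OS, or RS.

dataflow = OS

— WS: 2×3; PE[0][1] trace:
  after 0 — PE[0][1] acc=0, pass-E 0, pass-S 0
  after 1 — PE[0][1] acc=16, pass-E 8, pass-S 16
  after 2 — PE[0][1] acc=16, pass-E 8, pass-S 16
  after 3 — PE[0][1] acc=16, pass-E 8, pass-S 16
— OS: 3×3; PE[0][1] trace:
  after 0 — PE[0][1] acc=0, pass-E 0, pass-S 0
  after 1 — PE[0][1] acc=16, pass-E 8, pass-S 2
  after 2 — PE[0][1] acc=18, pass-E 1, pass-S 2
  after 3 — PE[0][1] acc=18, pass-E 0, pass-S 0
— RS: 3×2; PE[0][1] trace:
  after 0 — PE[0][1] acc=0, pass-E 0, pass-S 0
  after 1 — PE[0][1] acc=65, pass-E 65, pass-S 9
  after 2 — PE[0][1] acc=18, pass-E 18, pass-S 2
  after 3 — PE[0][1] acc=72, pass-E 72, pass-S 8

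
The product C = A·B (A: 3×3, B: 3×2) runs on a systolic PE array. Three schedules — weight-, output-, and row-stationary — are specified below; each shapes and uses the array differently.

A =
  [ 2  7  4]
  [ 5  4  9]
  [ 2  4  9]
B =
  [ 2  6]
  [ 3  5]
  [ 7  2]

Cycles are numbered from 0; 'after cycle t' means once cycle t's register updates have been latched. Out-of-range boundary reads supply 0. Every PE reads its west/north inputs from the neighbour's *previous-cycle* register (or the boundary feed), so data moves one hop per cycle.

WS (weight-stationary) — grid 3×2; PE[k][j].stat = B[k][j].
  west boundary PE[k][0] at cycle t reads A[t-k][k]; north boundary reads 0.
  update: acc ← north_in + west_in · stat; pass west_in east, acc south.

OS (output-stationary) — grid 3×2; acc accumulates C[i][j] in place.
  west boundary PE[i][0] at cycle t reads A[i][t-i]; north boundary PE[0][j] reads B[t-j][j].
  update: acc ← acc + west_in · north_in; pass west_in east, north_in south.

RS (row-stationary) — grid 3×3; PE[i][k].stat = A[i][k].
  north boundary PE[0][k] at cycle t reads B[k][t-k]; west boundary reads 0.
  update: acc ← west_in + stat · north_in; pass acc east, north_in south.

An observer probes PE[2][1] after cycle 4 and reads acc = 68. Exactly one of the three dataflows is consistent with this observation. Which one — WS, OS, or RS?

Under WS (3×2), PE[2][1]:
  cycle 0: PE[2][1] → acc 0, east 0, south 0
  cycle 1: PE[2][1] → acc 0, east 0, south 0
  cycle 2: PE[2][1] → acc 0, east 0, south 0
  cycle 3: PE[2][1] → acc 55, east 4, south 55
  cycle 4: PE[2][1] → acc 68, east 9, south 68
Under OS (3×2), PE[2][1]:
  cycle 0: PE[2][1] → acc 0, east 0, south 0
  cycle 1: PE[2][1] → acc 0, east 0, south 0
  cycle 2: PE[2][1] → acc 0, east 0, south 0
  cycle 3: PE[2][1] → acc 12, east 2, south 6
  cycle 4: PE[2][1] → acc 32, east 4, south 5
Under RS (3×3), PE[2][1]:
  cycle 0: PE[2][1] → acc 0, east 0, south 0
  cycle 1: PE[2][1] → acc 0, east 0, south 0
  cycle 2: PE[2][1] → acc 0, east 0, south 0
  cycle 3: PE[2][1] → acc 16, east 16, south 3
  cycle 4: PE[2][1] → acc 32, east 32, south 5

dataflow = WS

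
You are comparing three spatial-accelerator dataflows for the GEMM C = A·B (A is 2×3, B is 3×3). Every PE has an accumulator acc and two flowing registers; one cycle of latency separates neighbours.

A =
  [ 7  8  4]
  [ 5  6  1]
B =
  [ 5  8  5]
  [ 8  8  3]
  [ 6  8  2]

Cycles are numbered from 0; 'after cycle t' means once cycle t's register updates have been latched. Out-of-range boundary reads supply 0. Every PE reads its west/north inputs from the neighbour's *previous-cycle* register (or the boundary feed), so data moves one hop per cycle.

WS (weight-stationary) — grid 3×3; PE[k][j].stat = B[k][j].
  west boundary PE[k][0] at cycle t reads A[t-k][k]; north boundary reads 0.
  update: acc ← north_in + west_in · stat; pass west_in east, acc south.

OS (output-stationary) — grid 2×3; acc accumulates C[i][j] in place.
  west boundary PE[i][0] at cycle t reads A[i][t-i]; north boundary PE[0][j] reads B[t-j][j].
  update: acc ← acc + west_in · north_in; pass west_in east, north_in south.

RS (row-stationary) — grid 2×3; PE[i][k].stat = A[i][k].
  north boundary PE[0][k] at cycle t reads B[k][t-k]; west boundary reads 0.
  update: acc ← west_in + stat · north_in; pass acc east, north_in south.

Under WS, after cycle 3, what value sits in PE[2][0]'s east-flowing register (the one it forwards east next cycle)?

WS 3×3: PE[2][0] cycle-by-cycle (with neighbour feeds):
  c0 r1c0: 0 / 0 / 0
  c0 r2c0: 0 / 0 / 0
  c1 r1c0: 99 / 8 / 99
  c1 r2c0: 0 / 0 / 0
  c2 r1c0: 73 / 6 / 73
  c2 r2c0: 123 / 4 / 123
  c3 r1c0: 0 / 0 / 0
  c3 r2c0: 79 / 1 / 79

register = 1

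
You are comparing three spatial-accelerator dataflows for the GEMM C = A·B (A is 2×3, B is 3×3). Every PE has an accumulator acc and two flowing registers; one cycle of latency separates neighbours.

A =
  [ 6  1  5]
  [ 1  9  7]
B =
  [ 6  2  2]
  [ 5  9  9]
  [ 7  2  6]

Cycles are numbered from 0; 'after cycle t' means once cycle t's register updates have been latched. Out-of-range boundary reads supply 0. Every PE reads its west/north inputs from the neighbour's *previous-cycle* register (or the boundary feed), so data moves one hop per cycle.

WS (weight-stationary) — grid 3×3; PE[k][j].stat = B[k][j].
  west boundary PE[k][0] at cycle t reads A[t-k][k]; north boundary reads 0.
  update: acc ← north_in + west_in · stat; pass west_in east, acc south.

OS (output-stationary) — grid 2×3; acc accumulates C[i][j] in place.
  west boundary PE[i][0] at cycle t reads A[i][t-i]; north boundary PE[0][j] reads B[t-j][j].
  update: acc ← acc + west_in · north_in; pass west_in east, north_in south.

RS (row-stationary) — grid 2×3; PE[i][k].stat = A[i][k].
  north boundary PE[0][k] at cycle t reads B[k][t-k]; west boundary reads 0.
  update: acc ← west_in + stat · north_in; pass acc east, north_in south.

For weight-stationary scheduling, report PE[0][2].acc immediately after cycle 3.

PE[0][2].acc = 2

WS (3×3). Following PE[0][2] plus its west/north inputs:
  @0  [0,1]  acc 0  |  →0  ↓0
  @0  [0,2]  acc 0  |  →0  ↓0
  @1  [0,1]  acc 12  |  →6  ↓12
  @1  [0,2]  acc 0  |  →0  ↓0
  @2  [0,1]  acc 2  |  →1  ↓2
  @2  [0,2]  acc 12  |  →6  ↓12
  @3  [0,1]  acc 0  |  →0  ↓0
  @3  [0,2]  acc 2  |  →1  ↓2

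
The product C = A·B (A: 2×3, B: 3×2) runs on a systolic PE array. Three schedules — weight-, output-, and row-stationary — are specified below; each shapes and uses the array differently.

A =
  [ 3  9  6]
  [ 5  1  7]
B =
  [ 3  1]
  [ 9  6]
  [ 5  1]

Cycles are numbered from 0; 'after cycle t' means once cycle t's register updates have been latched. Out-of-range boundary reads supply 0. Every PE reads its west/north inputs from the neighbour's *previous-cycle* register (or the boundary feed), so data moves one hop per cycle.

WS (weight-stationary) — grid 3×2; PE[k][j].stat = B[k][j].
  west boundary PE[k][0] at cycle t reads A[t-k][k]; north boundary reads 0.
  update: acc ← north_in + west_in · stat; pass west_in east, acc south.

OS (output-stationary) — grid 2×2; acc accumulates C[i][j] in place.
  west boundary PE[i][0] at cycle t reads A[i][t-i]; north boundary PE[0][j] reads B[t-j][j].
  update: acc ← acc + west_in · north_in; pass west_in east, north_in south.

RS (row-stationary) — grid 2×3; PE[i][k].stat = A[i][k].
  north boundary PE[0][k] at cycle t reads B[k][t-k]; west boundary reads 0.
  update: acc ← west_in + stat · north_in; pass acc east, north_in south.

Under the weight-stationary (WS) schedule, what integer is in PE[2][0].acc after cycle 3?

WS on a 3×2 grid — tracing PE[2][0] and its feeders:
  [0] (1,0) acc=0 (h:0 v:0)
  [0] (2,0) acc=0 (h:0 v:0)
  [1] (1,0) acc=90 (h:9 v:90)
  [1] (2,0) acc=0 (h:0 v:0)
  [2] (1,0) acc=24 (h:1 v:24)
  [2] (2,0) acc=120 (h:6 v:120)
  [3] (1,0) acc=0 (h:0 v:0)
  [3] (2,0) acc=59 (h:7 v:59)

PE[2][0].acc = 59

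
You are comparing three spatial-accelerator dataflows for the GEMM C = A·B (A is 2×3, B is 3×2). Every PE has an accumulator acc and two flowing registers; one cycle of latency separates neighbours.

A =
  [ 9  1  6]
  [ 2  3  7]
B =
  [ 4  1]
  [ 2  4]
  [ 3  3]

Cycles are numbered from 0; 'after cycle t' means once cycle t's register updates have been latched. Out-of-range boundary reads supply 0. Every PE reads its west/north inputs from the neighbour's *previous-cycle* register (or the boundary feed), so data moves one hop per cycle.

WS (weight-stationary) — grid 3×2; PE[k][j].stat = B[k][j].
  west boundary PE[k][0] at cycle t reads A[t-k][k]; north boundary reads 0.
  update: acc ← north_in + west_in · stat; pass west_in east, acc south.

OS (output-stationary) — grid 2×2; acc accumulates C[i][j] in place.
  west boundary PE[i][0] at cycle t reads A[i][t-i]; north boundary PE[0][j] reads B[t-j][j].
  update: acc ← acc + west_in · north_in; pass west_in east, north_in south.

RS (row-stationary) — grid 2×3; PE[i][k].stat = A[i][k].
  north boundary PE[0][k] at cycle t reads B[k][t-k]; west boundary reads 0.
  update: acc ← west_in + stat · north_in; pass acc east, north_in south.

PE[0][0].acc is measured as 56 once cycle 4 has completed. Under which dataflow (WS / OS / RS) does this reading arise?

— WS: 3×2; PE[0][0] trace:
  after 0 — PE[0][0] acc=36, pass-E 9, pass-S 36
  after 1 — PE[0][0] acc=8, pass-E 2, pass-S 8
  after 2 — PE[0][0] acc=0, pass-E 0, pass-S 0
  after 3 — PE[0][0] acc=0, pass-E 0, pass-S 0
  after 4 — PE[0][0] acc=0, pass-E 0, pass-S 0
— OS: 2×2; PE[0][0] trace:
  after 0 — PE[0][0] acc=36, pass-E 9, pass-S 4
  after 1 — PE[0][0] acc=38, pass-E 1, pass-S 2
  after 2 — PE[0][0] acc=56, pass-E 6, pass-S 3
  after 3 — PE[0][0] acc=56, pass-E 0, pass-S 0
  after 4 — PE[0][0] acc=56, pass-E 0, pass-S 0
— RS: 2×3; PE[0][0] trace:
  after 0 — PE[0][0] acc=36, pass-E 36, pass-S 4
  after 1 — PE[0][0] acc=9, pass-E 9, pass-S 1
  after 2 — PE[0][0] acc=0, pass-E 0, pass-S 0
  after 3 — PE[0][0] acc=0, pass-E 0, pass-S 0
  after 4 — PE[0][0] acc=0, pass-E 0, pass-S 0

dataflow = OS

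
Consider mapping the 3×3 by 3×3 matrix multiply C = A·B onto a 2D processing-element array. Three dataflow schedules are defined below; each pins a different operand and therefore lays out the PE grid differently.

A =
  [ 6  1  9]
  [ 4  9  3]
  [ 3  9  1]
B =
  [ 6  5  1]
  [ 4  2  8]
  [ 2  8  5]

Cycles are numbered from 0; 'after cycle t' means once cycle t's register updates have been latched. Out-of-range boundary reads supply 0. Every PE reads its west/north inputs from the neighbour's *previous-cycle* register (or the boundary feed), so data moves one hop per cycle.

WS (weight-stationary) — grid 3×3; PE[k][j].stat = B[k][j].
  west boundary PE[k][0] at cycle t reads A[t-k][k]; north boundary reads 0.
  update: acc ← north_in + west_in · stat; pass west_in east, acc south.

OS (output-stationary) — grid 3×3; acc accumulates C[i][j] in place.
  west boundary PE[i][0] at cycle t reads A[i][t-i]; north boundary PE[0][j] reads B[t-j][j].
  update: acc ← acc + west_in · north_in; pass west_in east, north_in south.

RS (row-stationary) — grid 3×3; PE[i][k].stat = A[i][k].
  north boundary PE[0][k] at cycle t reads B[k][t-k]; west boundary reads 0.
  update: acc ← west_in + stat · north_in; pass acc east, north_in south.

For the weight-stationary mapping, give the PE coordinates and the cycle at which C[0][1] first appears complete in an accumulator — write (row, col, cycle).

WS — PE[2][1] is where C[0][1] collects:
  step 0 · PE2,1: acc=0; fwd→0 fwd↓0
  step 1 · PE2,1: acc=0; fwd→0 fwd↓0
  step 2 · PE2,1: acc=0; fwd→0 fwd↓0
  step 3 · PE2,1: acc=104; fwd→9 fwd↓104

(row, col, cycle) = (2, 1, 3)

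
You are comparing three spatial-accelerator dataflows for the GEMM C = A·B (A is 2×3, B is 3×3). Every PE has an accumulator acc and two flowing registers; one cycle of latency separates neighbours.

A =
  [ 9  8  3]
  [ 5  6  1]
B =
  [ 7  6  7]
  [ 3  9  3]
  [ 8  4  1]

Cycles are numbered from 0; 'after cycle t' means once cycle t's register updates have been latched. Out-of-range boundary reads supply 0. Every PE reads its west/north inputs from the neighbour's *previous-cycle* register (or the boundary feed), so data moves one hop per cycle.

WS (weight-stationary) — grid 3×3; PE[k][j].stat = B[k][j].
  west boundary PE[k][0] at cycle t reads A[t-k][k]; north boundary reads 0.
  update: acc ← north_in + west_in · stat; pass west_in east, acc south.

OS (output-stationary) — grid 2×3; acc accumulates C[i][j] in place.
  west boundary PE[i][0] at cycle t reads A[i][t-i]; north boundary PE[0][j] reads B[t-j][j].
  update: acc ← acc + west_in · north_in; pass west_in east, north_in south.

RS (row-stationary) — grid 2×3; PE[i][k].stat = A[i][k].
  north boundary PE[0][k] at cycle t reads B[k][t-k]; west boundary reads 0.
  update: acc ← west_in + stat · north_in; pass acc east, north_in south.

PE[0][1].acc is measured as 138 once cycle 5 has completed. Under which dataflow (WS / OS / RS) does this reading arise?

WS [3×3] PE[0][1] across cycles:
  @0  [0,1]  acc 0  |  →0  ↓0
  @1  [0,1]  acc 54  |  →9  ↓54
  @2  [0,1]  acc 30  |  →5  ↓30
  @3  [0,1]  acc 0  |  →0  ↓0
  @4  [0,1]  acc 0  |  →0  ↓0
  @5  [0,1]  acc 0  |  →0  ↓0
OS [2×3] PE[0][1] across cycles:
  @0  [0,1]  acc 0  |  →0  ↓0
  @1  [0,1]  acc 54  |  →9  ↓6
  @2  [0,1]  acc 126  |  →8  ↓9
  @3  [0,1]  acc 138  |  →3  ↓4
  @4  [0,1]  acc 138  |  →0  ↓0
  @5  [0,1]  acc 138  |  →0  ↓0
RS [2×3] PE[0][1] across cycles:
  @0  [0,1]  acc 0  |  →0  ↓0
  @1  [0,1]  acc 87  |  →87  ↓3
  @2  [0,1]  acc 126  |  →126  ↓9
  @3  [0,1]  acc 87  |  →87  ↓3
  @4  [0,1]  acc 0  |  →0  ↓0
  @5  [0,1]  acc 0  |  →0  ↓0

dataflow = OS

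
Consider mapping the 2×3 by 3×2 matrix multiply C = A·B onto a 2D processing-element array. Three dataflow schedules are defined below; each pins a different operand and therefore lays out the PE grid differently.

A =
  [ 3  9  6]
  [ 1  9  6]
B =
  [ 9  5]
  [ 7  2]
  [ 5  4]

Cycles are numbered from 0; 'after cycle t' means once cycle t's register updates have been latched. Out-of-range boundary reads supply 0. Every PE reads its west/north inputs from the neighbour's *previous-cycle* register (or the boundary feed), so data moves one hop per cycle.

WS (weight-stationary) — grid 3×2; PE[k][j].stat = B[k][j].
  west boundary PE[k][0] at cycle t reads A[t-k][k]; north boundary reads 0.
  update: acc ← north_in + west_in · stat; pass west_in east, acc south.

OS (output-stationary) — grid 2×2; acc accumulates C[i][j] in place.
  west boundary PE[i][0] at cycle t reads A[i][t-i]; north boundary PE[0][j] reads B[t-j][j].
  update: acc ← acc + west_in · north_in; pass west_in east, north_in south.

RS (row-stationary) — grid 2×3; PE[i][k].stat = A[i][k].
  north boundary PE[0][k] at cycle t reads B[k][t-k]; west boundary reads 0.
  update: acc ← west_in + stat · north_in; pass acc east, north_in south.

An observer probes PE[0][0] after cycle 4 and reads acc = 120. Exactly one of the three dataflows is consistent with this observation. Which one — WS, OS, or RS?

dataflow = OS

WS [3×2] PE[0][0] across cycles:
  step 0 · PE0,0: acc=27; fwd→3 fwd↓27
  step 1 · PE0,0: acc=9; fwd→1 fwd↓9
  step 2 · PE0,0: acc=0; fwd→0 fwd↓0
  step 3 · PE0,0: acc=0; fwd→0 fwd↓0
  step 4 · PE0,0: acc=0; fwd→0 fwd↓0
OS [2×2] PE[0][0] across cycles:
  step 0 · PE0,0: acc=27; fwd→3 fwd↓9
  step 1 · PE0,0: acc=90; fwd→9 fwd↓7
  step 2 · PE0,0: acc=120; fwd→6 fwd↓5
  step 3 · PE0,0: acc=120; fwd→0 fwd↓0
  step 4 · PE0,0: acc=120; fwd→0 fwd↓0
RS [2×3] PE[0][0] across cycles:
  step 0 · PE0,0: acc=27; fwd→27 fwd↓9
  step 1 · PE0,0: acc=15; fwd→15 fwd↓5
  step 2 · PE0,0: acc=0; fwd→0 fwd↓0
  step 3 · PE0,0: acc=0; fwd→0 fwd↓0
  step 4 · PE0,0: acc=0; fwd→0 fwd↓0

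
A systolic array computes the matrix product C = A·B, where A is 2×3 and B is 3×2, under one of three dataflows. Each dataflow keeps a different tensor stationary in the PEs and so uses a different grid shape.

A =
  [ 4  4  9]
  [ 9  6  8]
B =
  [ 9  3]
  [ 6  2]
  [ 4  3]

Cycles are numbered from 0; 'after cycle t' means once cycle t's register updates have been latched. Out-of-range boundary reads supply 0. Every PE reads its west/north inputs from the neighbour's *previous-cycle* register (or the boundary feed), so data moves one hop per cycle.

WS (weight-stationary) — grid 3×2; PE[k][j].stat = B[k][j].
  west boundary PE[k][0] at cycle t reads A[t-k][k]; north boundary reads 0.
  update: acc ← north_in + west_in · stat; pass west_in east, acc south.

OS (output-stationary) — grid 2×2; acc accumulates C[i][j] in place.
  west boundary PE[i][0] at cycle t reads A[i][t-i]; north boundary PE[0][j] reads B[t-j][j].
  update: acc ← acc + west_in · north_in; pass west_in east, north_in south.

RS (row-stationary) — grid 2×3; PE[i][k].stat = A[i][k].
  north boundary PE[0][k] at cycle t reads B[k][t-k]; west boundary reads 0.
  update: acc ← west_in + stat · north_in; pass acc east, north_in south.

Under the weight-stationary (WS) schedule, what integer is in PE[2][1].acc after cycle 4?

Tracing WS — 3×2 array, target PE[2][1]:
  step 0 · PE1,1: acc=0; fwd→0 fwd↓0
  step 0 · PE2,0: acc=0; fwd→0 fwd↓0
  step 0 · PE2,1: acc=0; fwd→0 fwd↓0
  step 1 · PE1,1: acc=0; fwd→0 fwd↓0
  step 1 · PE2,0: acc=0; fwd→0 fwd↓0
  step 1 · PE2,1: acc=0; fwd→0 fwd↓0
  step 2 · PE1,1: acc=20; fwd→4 fwd↓20
  step 2 · PE2,0: acc=96; fwd→9 fwd↓96
  step 2 · PE2,1: acc=0; fwd→0 fwd↓0
  step 3 · PE1,1: acc=39; fwd→6 fwd↓39
  step 3 · PE2,0: acc=149; fwd→8 fwd↓149
  step 3 · PE2,1: acc=47; fwd→9 fwd↓47
  step 4 · PE1,1: acc=0; fwd→0 fwd↓0
  step 4 · PE2,0: acc=0; fwd→0 fwd↓0
  step 4 · PE2,1: acc=63; fwd→8 fwd↓63

PE[2][1].acc = 63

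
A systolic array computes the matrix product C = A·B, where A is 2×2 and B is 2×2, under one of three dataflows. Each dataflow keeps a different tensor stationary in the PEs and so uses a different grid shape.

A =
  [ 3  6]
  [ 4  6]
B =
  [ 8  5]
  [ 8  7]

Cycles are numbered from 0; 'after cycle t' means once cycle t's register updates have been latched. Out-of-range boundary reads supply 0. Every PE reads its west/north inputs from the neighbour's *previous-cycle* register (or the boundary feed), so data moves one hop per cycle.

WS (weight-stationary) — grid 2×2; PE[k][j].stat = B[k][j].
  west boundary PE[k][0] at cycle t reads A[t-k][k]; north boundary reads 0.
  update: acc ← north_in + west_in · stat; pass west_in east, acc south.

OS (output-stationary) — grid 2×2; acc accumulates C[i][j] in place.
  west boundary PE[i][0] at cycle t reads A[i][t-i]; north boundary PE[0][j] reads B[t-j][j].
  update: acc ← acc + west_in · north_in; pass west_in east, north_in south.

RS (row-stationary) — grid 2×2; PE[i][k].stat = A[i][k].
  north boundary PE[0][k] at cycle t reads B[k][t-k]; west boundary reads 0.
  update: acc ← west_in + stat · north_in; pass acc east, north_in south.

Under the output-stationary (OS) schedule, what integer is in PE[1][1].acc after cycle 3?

OS (2×2). Following PE[1][1] plus its west/north inputs:
  @0  [0,1]  acc 0  |  →0  ↓0
  @0  [1,0]  acc 0  |  →0  ↓0
  @0  [1,1]  acc 0  |  →0  ↓0
  @1  [0,1]  acc 15  |  →3  ↓5
  @1  [1,0]  acc 32  |  →4  ↓8
  @1  [1,1]  acc 0  |  →0  ↓0
  @2  [0,1]  acc 57  |  →6  ↓7
  @2  [1,0]  acc 80  |  →6  ↓8
  @2  [1,1]  acc 20  |  →4  ↓5
  @3  [0,1]  acc 57  |  →0  ↓0
  @3  [1,0]  acc 80  |  →0  ↓0
  @3  [1,1]  acc 62  |  →6  ↓7

PE[1][1].acc = 62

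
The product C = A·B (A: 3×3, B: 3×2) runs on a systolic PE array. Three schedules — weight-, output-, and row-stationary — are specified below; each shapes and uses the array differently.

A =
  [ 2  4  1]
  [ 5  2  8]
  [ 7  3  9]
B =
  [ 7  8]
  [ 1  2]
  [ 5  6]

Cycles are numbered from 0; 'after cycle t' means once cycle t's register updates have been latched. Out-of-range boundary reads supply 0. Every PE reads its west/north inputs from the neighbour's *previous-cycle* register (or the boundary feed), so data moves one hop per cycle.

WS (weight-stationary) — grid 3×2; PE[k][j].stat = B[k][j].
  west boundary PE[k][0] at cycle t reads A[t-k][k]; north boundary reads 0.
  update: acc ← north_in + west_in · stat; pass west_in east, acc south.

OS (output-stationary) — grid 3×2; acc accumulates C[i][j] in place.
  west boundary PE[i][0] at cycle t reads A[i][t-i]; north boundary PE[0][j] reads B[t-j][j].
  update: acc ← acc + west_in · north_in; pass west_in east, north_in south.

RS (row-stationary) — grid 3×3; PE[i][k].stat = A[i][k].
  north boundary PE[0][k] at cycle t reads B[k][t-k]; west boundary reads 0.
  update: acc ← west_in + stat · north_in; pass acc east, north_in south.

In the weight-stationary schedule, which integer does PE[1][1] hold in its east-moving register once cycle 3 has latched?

register = 2

WS 3×2: PE[1][1] cycle-by-cycle (with neighbour feeds):
  [0] (0,1) acc=0 (h:0 v:0)
  [0] (1,0) acc=0 (h:0 v:0)
  [0] (1,1) acc=0 (h:0 v:0)
  [1] (0,1) acc=16 (h:2 v:16)
  [1] (1,0) acc=18 (h:4 v:18)
  [1] (1,1) acc=0 (h:0 v:0)
  [2] (0,1) acc=40 (h:5 v:40)
  [2] (1,0) acc=37 (h:2 v:37)
  [2] (1,1) acc=24 (h:4 v:24)
  [3] (0,1) acc=56 (h:7 v:56)
  [3] (1,0) acc=52 (h:3 v:52)
  [3] (1,1) acc=44 (h:2 v:44)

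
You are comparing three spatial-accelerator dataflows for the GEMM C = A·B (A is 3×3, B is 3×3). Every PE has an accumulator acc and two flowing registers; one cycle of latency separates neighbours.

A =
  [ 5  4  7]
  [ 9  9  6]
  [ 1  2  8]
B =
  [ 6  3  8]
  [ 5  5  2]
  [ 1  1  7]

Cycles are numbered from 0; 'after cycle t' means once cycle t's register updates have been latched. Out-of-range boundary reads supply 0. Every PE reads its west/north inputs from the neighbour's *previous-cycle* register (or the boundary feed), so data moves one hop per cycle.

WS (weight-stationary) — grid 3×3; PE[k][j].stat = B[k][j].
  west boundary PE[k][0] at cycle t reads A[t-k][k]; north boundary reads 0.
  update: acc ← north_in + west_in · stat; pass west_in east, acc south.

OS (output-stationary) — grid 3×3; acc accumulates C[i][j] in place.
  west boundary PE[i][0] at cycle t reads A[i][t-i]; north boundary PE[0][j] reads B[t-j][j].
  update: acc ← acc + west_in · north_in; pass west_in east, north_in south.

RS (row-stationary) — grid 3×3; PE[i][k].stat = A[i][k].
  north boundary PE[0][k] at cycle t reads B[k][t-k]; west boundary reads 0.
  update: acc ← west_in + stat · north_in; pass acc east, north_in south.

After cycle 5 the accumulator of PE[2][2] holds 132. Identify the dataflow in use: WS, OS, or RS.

Under WS (3×3), PE[2][2]:
  t=0 PE[2][2]: acc=0 h=0 v=0
  t=1 PE[2][2]: acc=0 h=0 v=0
  t=2 PE[2][2]: acc=0 h=0 v=0
  t=3 PE[2][2]: acc=0 h=0 v=0
  t=4 PE[2][2]: acc=97 h=7 v=97
  t=5 PE[2][2]: acc=132 h=6 v=132
Under OS (3×3), PE[2][2]:
  t=0 PE[2][2]: acc=0 h=0 v=0
  t=1 PE[2][2]: acc=0 h=0 v=0
  t=2 PE[2][2]: acc=0 h=0 v=0
  t=3 PE[2][2]: acc=0 h=0 v=0
  t=4 PE[2][2]: acc=8 h=1 v=8
  t=5 PE[2][2]: acc=12 h=2 v=2
Under RS (3×3), PE[2][2]:
  t=0 PE[2][2]: acc=0 h=0 v=0
  t=1 PE[2][2]: acc=0 h=0 v=0
  t=2 PE[2][2]: acc=0 h=0 v=0
  t=3 PE[2][2]: acc=0 h=0 v=0
  t=4 PE[2][2]: acc=24 h=24 v=1
  t=5 PE[2][2]: acc=21 h=21 v=1

dataflow = WS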